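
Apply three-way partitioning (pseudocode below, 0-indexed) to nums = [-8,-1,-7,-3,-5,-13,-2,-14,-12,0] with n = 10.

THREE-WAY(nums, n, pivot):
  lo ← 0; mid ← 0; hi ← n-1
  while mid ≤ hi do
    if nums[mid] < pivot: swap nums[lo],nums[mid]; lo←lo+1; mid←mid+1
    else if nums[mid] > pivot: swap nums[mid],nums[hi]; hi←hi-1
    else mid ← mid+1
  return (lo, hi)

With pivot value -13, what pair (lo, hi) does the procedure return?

lo=0 mid=0 hi=9
-8>-13: swap(0,9), hi=8 ⇒ [0,-1,-7,-3,-5,-13,-2,-14,-12,-8]
0>-13: swap(0,8), hi=7 ⇒ [-12,-1,-7,-3,-5,-13,-2,-14,0,-8]
-12>-13: swap(0,7), hi=6 ⇒ [-14,-1,-7,-3,-5,-13,-2,-12,0,-8]
-14<-13: swap(0,0), lo=1 mid=1 ⇒ [-14,-1,-7,-3,-5,-13,-2,-12,0,-8]
-1>-13: swap(1,6), hi=5 ⇒ [-14,-2,-7,-3,-5,-13,-1,-12,0,-8]
-2>-13: swap(1,5), hi=4 ⇒ [-14,-13,-7,-3,-5,-2,-1,-12,0,-8]
-13=-13: mid=2
-7>-13: swap(2,4), hi=3 ⇒ [-14,-13,-5,-3,-7,-2,-1,-12,0,-8]
-5>-13: swap(2,3), hi=2 ⇒ [-14,-13,-3,-5,-7,-2,-1,-12,0,-8]
-3>-13: swap(2,2), hi=1 ⇒ [-14,-13,-3,-5,-7,-2,-1,-12,0,-8]
done. lo=1 hi=1; nums=[-14,-13,-3,-5,-7,-2,-1,-12,0,-8]

(1, 1)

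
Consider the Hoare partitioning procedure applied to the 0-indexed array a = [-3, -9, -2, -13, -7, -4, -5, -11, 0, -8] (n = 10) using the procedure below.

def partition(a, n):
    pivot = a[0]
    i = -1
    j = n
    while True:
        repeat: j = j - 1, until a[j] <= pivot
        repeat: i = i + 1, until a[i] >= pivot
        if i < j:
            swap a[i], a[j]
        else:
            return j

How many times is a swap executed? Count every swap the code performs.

2

pivot = a[0] = -3; i = -1, j = 10
j→9 (a[9]=-8≤-3), i→0 (a[0]=-3≥-3); i<j, swap → [-8, -9, -2, -13, -7, -4, -5, -11, 0, -3]
j→7 (a[7]=-11≤-3), i→2 (a[2]=-2≥-3); i<j, swap → [-8, -9, -11, -13, -7, -4, -5, -2, 0, -3]
j→6, i→7; i≥j, return j=6. a = [-8, -9, -11, -13, -7, -4, -5, -2, 0, -3]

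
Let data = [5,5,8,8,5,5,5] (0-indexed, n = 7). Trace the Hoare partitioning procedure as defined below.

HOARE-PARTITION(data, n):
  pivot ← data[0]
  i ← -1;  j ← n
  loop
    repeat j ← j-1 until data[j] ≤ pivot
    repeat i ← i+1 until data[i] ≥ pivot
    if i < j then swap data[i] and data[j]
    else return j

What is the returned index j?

2

pivot = data[0] = 5; i = -1, j = 7
j→6 (data[6]=5≤5), i→0 (data[0]=5≥5); i<j, swap → [5,5,8,8,5,5,5]
j→5 (data[5]=5≤5), i→1 (data[1]=5≥5); i<j, swap → [5,5,8,8,5,5,5]
j→4 (data[4]=5≤5), i→2 (data[2]=8≥5); i<j, swap → [5,5,5,8,8,5,5]
j→2, i→3; i≥j, return j=2. data = [5,5,5,8,8,5,5]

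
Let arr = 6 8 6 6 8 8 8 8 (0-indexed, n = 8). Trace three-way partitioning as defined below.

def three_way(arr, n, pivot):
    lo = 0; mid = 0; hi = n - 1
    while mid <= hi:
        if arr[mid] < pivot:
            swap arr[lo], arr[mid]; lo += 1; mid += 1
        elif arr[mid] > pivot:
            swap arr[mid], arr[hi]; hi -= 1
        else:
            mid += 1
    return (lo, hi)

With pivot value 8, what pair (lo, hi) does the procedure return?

(3, 7)

lo=0 mid=0 hi=7
6<8: swap(0,0), lo=1 mid=1 ⇒ 6 8 6 6 8 8 8 8
8=8: mid=2
6<8: swap(1,2), lo=2 mid=3 ⇒ 6 6 8 6 8 8 8 8
6<8: swap(2,3), lo=3 mid=4 ⇒ 6 6 6 8 8 8 8 8
8=8: mid=5
8=8: mid=6
8=8: mid=7
8=8: mid=8
done. lo=3 hi=7; arr=6 6 6 8 8 8 8 8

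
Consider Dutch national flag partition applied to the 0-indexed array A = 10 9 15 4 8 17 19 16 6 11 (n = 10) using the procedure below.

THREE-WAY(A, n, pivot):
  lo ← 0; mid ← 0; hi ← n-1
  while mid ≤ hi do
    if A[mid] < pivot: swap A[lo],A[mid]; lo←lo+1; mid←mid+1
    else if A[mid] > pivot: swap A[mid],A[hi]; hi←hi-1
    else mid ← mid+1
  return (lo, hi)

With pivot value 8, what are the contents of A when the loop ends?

pivot = 8; lo=0, mid=0, hi=9
A[mid]=10>8: swap A[0],A[9]; hi=8 → 11 9 15 4 8 17 19 16 6 10
A[mid]=11>8: swap A[0],A[8]; hi=7 → 6 9 15 4 8 17 19 16 11 10
A[mid]=6<8: swap A[0],A[0]; lo=1,mid=1 → 6 9 15 4 8 17 19 16 11 10
A[mid]=9>8: swap A[1],A[7]; hi=6 → 6 16 15 4 8 17 19 9 11 10
A[mid]=16>8: swap A[1],A[6]; hi=5 → 6 19 15 4 8 17 16 9 11 10
A[mid]=19>8: swap A[1],A[5]; hi=4 → 6 17 15 4 8 19 16 9 11 10
A[mid]=17>8: swap A[1],A[4]; hi=3 → 6 8 15 4 17 19 16 9 11 10
A[mid]=8=8: mid=2
A[mid]=15>8: swap A[2],A[3]; hi=2 → 6 8 4 15 17 19 16 9 11 10
A[mid]=4<8: swap A[1],A[2]; lo=2,mid=3 → 6 4 8 15 17 19 16 9 11 10
end: lo=2, hi=2; A = 6 4 8 15 17 19 16 9 11 10

6 4 8 15 17 19 16 9 11 10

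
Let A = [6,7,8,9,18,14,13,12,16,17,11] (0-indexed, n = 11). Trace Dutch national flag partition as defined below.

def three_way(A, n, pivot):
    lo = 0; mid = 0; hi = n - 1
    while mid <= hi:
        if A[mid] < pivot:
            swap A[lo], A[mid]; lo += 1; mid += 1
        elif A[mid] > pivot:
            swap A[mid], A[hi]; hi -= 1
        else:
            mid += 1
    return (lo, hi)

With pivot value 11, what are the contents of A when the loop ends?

pivot = 11; lo=0, mid=0, hi=10
A[mid]=6<11: swap A[0],A[0]; lo=1,mid=1 → [6,7,8,9,18,14,13,12,16,17,11]
A[mid]=7<11: swap A[1],A[1]; lo=2,mid=2 → [6,7,8,9,18,14,13,12,16,17,11]
A[mid]=8<11: swap A[2],A[2]; lo=3,mid=3 → [6,7,8,9,18,14,13,12,16,17,11]
A[mid]=9<11: swap A[3],A[3]; lo=4,mid=4 → [6,7,8,9,18,14,13,12,16,17,11]
A[mid]=18>11: swap A[4],A[10]; hi=9 → [6,7,8,9,11,14,13,12,16,17,18]
A[mid]=11=11: mid=5
A[mid]=14>11: swap A[5],A[9]; hi=8 → [6,7,8,9,11,17,13,12,16,14,18]
A[mid]=17>11: swap A[5],A[8]; hi=7 → [6,7,8,9,11,16,13,12,17,14,18]
A[mid]=16>11: swap A[5],A[7]; hi=6 → [6,7,8,9,11,12,13,16,17,14,18]
A[mid]=12>11: swap A[5],A[6]; hi=5 → [6,7,8,9,11,13,12,16,17,14,18]
A[mid]=13>11: swap A[5],A[5]; hi=4 → [6,7,8,9,11,13,12,16,17,14,18]
end: lo=4, hi=4; A = [6,7,8,9,11,13,12,16,17,14,18]

[6,7,8,9,11,13,12,16,17,14,18]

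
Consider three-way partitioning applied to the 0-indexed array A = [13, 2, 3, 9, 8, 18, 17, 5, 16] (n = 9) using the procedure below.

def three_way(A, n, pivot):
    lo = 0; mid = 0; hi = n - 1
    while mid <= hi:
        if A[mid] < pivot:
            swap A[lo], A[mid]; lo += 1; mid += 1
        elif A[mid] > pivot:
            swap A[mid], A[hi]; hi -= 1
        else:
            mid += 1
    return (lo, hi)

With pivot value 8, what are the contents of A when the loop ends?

[5, 2, 3, 8, 18, 17, 9, 16, 13]

pivot = 8; lo=0, mid=0, hi=8
A[mid]=13>8: swap A[0],A[8]; hi=7 → [16, 2, 3, 9, 8, 18, 17, 5, 13]
A[mid]=16>8: swap A[0],A[7]; hi=6 → [5, 2, 3, 9, 8, 18, 17, 16, 13]
A[mid]=5<8: swap A[0],A[0]; lo=1,mid=1 → [5, 2, 3, 9, 8, 18, 17, 16, 13]
A[mid]=2<8: swap A[1],A[1]; lo=2,mid=2 → [5, 2, 3, 9, 8, 18, 17, 16, 13]
A[mid]=3<8: swap A[2],A[2]; lo=3,mid=3 → [5, 2, 3, 9, 8, 18, 17, 16, 13]
A[mid]=9>8: swap A[3],A[6]; hi=5 → [5, 2, 3, 17, 8, 18, 9, 16, 13]
A[mid]=17>8: swap A[3],A[5]; hi=4 → [5, 2, 3, 18, 8, 17, 9, 16, 13]
A[mid]=18>8: swap A[3],A[4]; hi=3 → [5, 2, 3, 8, 18, 17, 9, 16, 13]
A[mid]=8=8: mid=4
end: lo=3, hi=3; A = [5, 2, 3, 8, 18, 17, 9, 16, 13]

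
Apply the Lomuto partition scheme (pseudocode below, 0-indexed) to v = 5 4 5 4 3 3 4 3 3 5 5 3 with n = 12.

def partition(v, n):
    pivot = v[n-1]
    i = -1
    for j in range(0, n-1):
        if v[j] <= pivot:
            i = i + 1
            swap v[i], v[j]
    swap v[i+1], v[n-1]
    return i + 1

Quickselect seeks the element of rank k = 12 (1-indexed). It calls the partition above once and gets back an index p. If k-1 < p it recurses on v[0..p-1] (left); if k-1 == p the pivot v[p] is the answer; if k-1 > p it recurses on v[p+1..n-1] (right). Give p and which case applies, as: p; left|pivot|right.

pivot=3, i=-1
j=0: 5>3, skip
j=1: 4>3, skip
j=2: 5>3, skip
j=3: 4>3, skip
j=4: 3≤3, i=0, swap(0,4) ⇒ 3 4 5 4 5 3 4 3 3 5 5 3
j=5: 3≤3, i=1, swap(1,5) ⇒ 3 3 5 4 5 4 4 3 3 5 5 3
j=6: 4>3, skip
j=7: 3≤3, i=2, swap(2,7) ⇒ 3 3 3 4 5 4 4 5 3 5 5 3
j=8: 3≤3, i=3, swap(3,8) ⇒ 3 3 3 3 5 4 4 5 4 5 5 3
j=9: 5>3, skip
j=10: 5>3, skip
swap(4,11) ⇒ 3 3 3 3 3 4 4 5 4 5 5 5; return 4
p = 4; k-1 = 11 > 4 ⇒ right

4; right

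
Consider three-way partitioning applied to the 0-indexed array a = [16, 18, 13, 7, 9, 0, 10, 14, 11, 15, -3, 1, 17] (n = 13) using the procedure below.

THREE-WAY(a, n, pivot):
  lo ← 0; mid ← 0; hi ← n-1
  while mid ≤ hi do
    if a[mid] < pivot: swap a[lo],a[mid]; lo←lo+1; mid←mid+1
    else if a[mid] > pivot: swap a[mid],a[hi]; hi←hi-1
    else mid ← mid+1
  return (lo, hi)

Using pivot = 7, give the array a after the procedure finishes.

[1, -3, 0, 7, 9, 10, 14, 11, 15, 13, 18, 17, 16]

lo=0 mid=0 hi=12
16>7: swap(0,12), hi=11 ⇒ [17, 18, 13, 7, 9, 0, 10, 14, 11, 15, -3, 1, 16]
17>7: swap(0,11), hi=10 ⇒ [1, 18, 13, 7, 9, 0, 10, 14, 11, 15, -3, 17, 16]
1<7: swap(0,0), lo=1 mid=1 ⇒ [1, 18, 13, 7, 9, 0, 10, 14, 11, 15, -3, 17, 16]
18>7: swap(1,10), hi=9 ⇒ [1, -3, 13, 7, 9, 0, 10, 14, 11, 15, 18, 17, 16]
-3<7: swap(1,1), lo=2 mid=2 ⇒ [1, -3, 13, 7, 9, 0, 10, 14, 11, 15, 18, 17, 16]
13>7: swap(2,9), hi=8 ⇒ [1, -3, 15, 7, 9, 0, 10, 14, 11, 13, 18, 17, 16]
15>7: swap(2,8), hi=7 ⇒ [1, -3, 11, 7, 9, 0, 10, 14, 15, 13, 18, 17, 16]
11>7: swap(2,7), hi=6 ⇒ [1, -3, 14, 7, 9, 0, 10, 11, 15, 13, 18, 17, 16]
14>7: swap(2,6), hi=5 ⇒ [1, -3, 10, 7, 9, 0, 14, 11, 15, 13, 18, 17, 16]
10>7: swap(2,5), hi=4 ⇒ [1, -3, 0, 7, 9, 10, 14, 11, 15, 13, 18, 17, 16]
0<7: swap(2,2), lo=3 mid=3 ⇒ [1, -3, 0, 7, 9, 10, 14, 11, 15, 13, 18, 17, 16]
7=7: mid=4
9>7: swap(4,4), hi=3 ⇒ [1, -3, 0, 7, 9, 10, 14, 11, 15, 13, 18, 17, 16]
done. lo=3 hi=3; a=[1, -3, 0, 7, 9, 10, 14, 11, 15, 13, 18, 17, 16]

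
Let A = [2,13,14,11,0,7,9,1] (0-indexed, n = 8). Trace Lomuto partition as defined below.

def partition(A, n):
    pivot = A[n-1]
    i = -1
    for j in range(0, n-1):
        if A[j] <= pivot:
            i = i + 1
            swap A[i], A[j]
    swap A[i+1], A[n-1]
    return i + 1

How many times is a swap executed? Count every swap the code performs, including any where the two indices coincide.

2

pivot = A[7] = 1; i = -1
j=0: A[0]=2 > 1 → no swap
j=1: A[1]=13 > 1 → no swap
j=2: A[2]=14 > 1 → no swap
j=3: A[3]=11 > 1 → no swap
j=4: A[4]=0 ≤ 1 → i=0, swap A[0],A[4] → [0,13,14,11,2,7,9,1]
j=5: A[5]=7 > 1 → no swap
j=6: A[6]=9 > 1 → no swap
final swap A[1],A[7] → [0,1,14,11,2,7,9,13]; return 1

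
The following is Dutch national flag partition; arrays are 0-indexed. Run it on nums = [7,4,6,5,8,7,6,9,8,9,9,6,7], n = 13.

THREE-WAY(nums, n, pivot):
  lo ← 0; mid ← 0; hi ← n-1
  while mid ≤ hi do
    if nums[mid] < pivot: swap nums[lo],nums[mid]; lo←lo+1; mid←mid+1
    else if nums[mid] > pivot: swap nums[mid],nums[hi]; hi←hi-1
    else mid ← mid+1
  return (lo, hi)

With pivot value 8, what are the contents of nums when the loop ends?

[7,4,6,5,7,6,7,6,8,8,9,9,9]

pivot = 8; lo=0, mid=0, hi=12
nums[mid]=7<8: swap nums[0],nums[0]; lo=1,mid=1 → [7,4,6,5,8,7,6,9,8,9,9,6,7]
nums[mid]=4<8: swap nums[1],nums[1]; lo=2,mid=2 → [7,4,6,5,8,7,6,9,8,9,9,6,7]
nums[mid]=6<8: swap nums[2],nums[2]; lo=3,mid=3 → [7,4,6,5,8,7,6,9,8,9,9,6,7]
nums[mid]=5<8: swap nums[3],nums[3]; lo=4,mid=4 → [7,4,6,5,8,7,6,9,8,9,9,6,7]
nums[mid]=8=8: mid=5
nums[mid]=7<8: swap nums[4],nums[5]; lo=5,mid=6 → [7,4,6,5,7,8,6,9,8,9,9,6,7]
nums[mid]=6<8: swap nums[5],nums[6]; lo=6,mid=7 → [7,4,6,5,7,6,8,9,8,9,9,6,7]
nums[mid]=9>8: swap nums[7],nums[12]; hi=11 → [7,4,6,5,7,6,8,7,8,9,9,6,9]
nums[mid]=7<8: swap nums[6],nums[7]; lo=7,mid=8 → [7,4,6,5,7,6,7,8,8,9,9,6,9]
nums[mid]=8=8: mid=9
nums[mid]=9>8: swap nums[9],nums[11]; hi=10 → [7,4,6,5,7,6,7,8,8,6,9,9,9]
nums[mid]=6<8: swap nums[7],nums[9]; lo=8,mid=10 → [7,4,6,5,7,6,7,6,8,8,9,9,9]
nums[mid]=9>8: swap nums[10],nums[10]; hi=9 → [7,4,6,5,7,6,7,6,8,8,9,9,9]
end: lo=8, hi=9; nums = [7,4,6,5,7,6,7,6,8,8,9,9,9]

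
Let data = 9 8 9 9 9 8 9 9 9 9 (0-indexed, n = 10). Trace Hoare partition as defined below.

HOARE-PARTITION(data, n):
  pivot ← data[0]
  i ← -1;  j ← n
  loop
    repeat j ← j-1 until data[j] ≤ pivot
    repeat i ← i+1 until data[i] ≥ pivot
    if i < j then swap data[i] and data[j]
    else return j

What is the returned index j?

pivot = data[0] = 9; i = -1, j = 10
j→9 (data[9]=9≤9), i→0 (data[0]=9≥9); i<j, swap → 9 8 9 9 9 8 9 9 9 9
j→8 (data[8]=9≤9), i→2 (data[2]=9≥9); i<j, swap → 9 8 9 9 9 8 9 9 9 9
j→7 (data[7]=9≤9), i→3 (data[3]=9≥9); i<j, swap → 9 8 9 9 9 8 9 9 9 9
j→6 (data[6]=9≤9), i→4 (data[4]=9≥9); i<j, swap → 9 8 9 9 9 8 9 9 9 9
j→5, i→6; i≥j, return j=5. data = 9 8 9 9 9 8 9 9 9 9

5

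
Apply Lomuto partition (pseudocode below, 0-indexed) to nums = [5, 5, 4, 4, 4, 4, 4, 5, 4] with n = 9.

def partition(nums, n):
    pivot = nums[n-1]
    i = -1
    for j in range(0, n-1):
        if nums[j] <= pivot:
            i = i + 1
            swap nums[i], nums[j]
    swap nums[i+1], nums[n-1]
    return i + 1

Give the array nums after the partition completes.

[4, 4, 4, 4, 4, 4, 5, 5, 5]

pivot = nums[8] = 4; i = -1
j=0: nums[0]=5 > 4 → no swap
j=1: nums[1]=5 > 4 → no swap
j=2: nums[2]=4 ≤ 4 → i=0, swap nums[0],nums[2] → [4, 5, 5, 4, 4, 4, 4, 5, 4]
j=3: nums[3]=4 ≤ 4 → i=1, swap nums[1],nums[3] → [4, 4, 5, 5, 4, 4, 4, 5, 4]
j=4: nums[4]=4 ≤ 4 → i=2, swap nums[2],nums[4] → [4, 4, 4, 5, 5, 4, 4, 5, 4]
j=5: nums[5]=4 ≤ 4 → i=3, swap nums[3],nums[5] → [4, 4, 4, 4, 5, 5, 4, 5, 4]
j=6: nums[6]=4 ≤ 4 → i=4, swap nums[4],nums[6] → [4, 4, 4, 4, 4, 5, 5, 5, 4]
j=7: nums[7]=5 > 4 → no swap
final swap nums[5],nums[8] → [4, 4, 4, 4, 4, 4, 5, 5, 5]; return 5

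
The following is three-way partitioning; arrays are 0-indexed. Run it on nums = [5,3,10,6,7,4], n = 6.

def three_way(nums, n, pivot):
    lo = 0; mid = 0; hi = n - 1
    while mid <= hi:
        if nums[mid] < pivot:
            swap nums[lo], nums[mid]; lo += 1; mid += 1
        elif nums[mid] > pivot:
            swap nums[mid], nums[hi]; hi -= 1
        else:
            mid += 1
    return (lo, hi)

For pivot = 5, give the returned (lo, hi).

pivot = 5; lo=0, mid=0, hi=5
nums[mid]=5=5: mid=1
nums[mid]=3<5: swap nums[0],nums[1]; lo=1,mid=2 → [3,5,10,6,7,4]
nums[mid]=10>5: swap nums[2],nums[5]; hi=4 → [3,5,4,6,7,10]
nums[mid]=4<5: swap nums[1],nums[2]; lo=2,mid=3 → [3,4,5,6,7,10]
nums[mid]=6>5: swap nums[3],nums[4]; hi=3 → [3,4,5,7,6,10]
nums[mid]=7>5: swap nums[3],nums[3]; hi=2 → [3,4,5,7,6,10]
end: lo=2, hi=2; nums = [3,4,5,7,6,10]

(2, 2)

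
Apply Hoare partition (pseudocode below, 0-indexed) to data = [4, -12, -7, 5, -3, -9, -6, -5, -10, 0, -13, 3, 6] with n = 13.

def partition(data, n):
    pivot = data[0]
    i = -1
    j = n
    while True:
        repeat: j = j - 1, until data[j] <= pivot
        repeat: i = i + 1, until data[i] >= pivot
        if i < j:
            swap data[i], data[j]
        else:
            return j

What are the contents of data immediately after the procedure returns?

pivot = data[0] = 4; i = -1, j = 13
j→11 (data[11]=3≤4), i→0 (data[0]=4≥4); i<j, swap → [3, -12, -7, 5, -3, -9, -6, -5, -10, 0, -13, 4, 6]
j→10 (data[10]=-13≤4), i→3 (data[3]=5≥4); i<j, swap → [3, -12, -7, -13, -3, -9, -6, -5, -10, 0, 5, 4, 6]
j→9, i→10; i≥j, return j=9. data = [3, -12, -7, -13, -3, -9, -6, -5, -10, 0, 5, 4, 6]

[3, -12, -7, -13, -3, -9, -6, -5, -10, 0, 5, 4, 6]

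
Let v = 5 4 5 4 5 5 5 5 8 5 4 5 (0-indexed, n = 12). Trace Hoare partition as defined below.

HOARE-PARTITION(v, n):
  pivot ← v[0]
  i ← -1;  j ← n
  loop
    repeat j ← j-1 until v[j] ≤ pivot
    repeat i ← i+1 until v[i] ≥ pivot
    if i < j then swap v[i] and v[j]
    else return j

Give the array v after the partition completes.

5 4 4 4 5 5 5 5 8 5 5 5

pivot = v[0] = 5; i = -1, j = 12
j→11 (v[11]=5≤5), i→0 (v[0]=5≥5); i<j, swap → 5 4 5 4 5 5 5 5 8 5 4 5
j→10 (v[10]=4≤5), i→2 (v[2]=5≥5); i<j, swap → 5 4 4 4 5 5 5 5 8 5 5 5
j→9 (v[9]=5≤5), i→4 (v[4]=5≥5); i<j, swap → 5 4 4 4 5 5 5 5 8 5 5 5
j→7 (v[7]=5≤5), i→5 (v[5]=5≥5); i<j, swap → 5 4 4 4 5 5 5 5 8 5 5 5
j→6, i→6; i≥j, return j=6. v = 5 4 4 4 5 5 5 5 8 5 5 5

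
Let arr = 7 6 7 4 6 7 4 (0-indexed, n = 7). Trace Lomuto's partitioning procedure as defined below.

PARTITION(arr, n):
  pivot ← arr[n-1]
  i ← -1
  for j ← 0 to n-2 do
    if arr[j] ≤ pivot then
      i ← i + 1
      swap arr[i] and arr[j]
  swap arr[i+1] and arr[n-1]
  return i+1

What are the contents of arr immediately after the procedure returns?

pivot = arr[6] = 4; i = -1
j=0: arr[0]=7 > 4 → no swap
j=1: arr[1]=6 > 4 → no swap
j=2: arr[2]=7 > 4 → no swap
j=3: arr[3]=4 ≤ 4 → i=0, swap arr[0],arr[3] → 4 6 7 7 6 7 4
j=4: arr[4]=6 > 4 → no swap
j=5: arr[5]=7 > 4 → no swap
final swap arr[1],arr[6] → 4 4 7 7 6 7 6; return 1

4 4 7 7 6 7 6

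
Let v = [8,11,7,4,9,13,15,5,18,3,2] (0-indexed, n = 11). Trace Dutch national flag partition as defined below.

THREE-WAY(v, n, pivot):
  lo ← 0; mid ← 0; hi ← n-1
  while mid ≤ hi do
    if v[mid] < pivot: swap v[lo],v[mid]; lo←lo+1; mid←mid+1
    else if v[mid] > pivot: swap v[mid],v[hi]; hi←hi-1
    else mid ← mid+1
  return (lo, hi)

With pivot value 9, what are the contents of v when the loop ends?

lo=0 mid=0 hi=10
8<9: swap(0,0), lo=1 mid=1 ⇒ [8,11,7,4,9,13,15,5,18,3,2]
11>9: swap(1,10), hi=9 ⇒ [8,2,7,4,9,13,15,5,18,3,11]
2<9: swap(1,1), lo=2 mid=2 ⇒ [8,2,7,4,9,13,15,5,18,3,11]
7<9: swap(2,2), lo=3 mid=3 ⇒ [8,2,7,4,9,13,15,5,18,3,11]
4<9: swap(3,3), lo=4 mid=4 ⇒ [8,2,7,4,9,13,15,5,18,3,11]
9=9: mid=5
13>9: swap(5,9), hi=8 ⇒ [8,2,7,4,9,3,15,5,18,13,11]
3<9: swap(4,5), lo=5 mid=6 ⇒ [8,2,7,4,3,9,15,5,18,13,11]
15>9: swap(6,8), hi=7 ⇒ [8,2,7,4,3,9,18,5,15,13,11]
18>9: swap(6,7), hi=6 ⇒ [8,2,7,4,3,9,5,18,15,13,11]
5<9: swap(5,6), lo=6 mid=7 ⇒ [8,2,7,4,3,5,9,18,15,13,11]
done. lo=6 hi=6; v=[8,2,7,4,3,5,9,18,15,13,11]

[8,2,7,4,3,5,9,18,15,13,11]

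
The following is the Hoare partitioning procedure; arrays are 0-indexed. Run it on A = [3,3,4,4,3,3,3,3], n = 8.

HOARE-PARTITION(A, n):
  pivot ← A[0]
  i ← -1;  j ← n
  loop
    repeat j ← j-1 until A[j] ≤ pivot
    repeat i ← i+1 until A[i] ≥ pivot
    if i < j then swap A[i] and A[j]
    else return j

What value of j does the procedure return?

pivot = A[0] = 3; i = -1, j = 8
j→7 (A[7]=3≤3), i→0 (A[0]=3≥3); i<j, swap → [3,3,4,4,3,3,3,3]
j→6 (A[6]=3≤3), i→1 (A[1]=3≥3); i<j, swap → [3,3,4,4,3,3,3,3]
j→5 (A[5]=3≤3), i→2 (A[2]=4≥3); i<j, swap → [3,3,3,4,3,4,3,3]
j→4 (A[4]=3≤3), i→3 (A[3]=4≥3); i<j, swap → [3,3,3,3,4,4,3,3]
j→3, i→4; i≥j, return j=3. A = [3,3,3,3,4,4,3,3]

3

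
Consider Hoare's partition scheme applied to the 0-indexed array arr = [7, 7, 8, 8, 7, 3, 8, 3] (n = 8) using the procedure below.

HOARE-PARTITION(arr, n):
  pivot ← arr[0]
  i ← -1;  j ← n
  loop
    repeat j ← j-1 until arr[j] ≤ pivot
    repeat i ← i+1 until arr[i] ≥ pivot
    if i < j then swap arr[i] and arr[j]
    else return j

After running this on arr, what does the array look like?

[3, 3, 7, 8, 8, 7, 8, 7]

pivot = arr[0] = 7; i = -1, j = 8
j→7 (arr[7]=3≤7), i→0 (arr[0]=7≥7); i<j, swap → [3, 7, 8, 8, 7, 3, 8, 7]
j→5 (arr[5]=3≤7), i→1 (arr[1]=7≥7); i<j, swap → [3, 3, 8, 8, 7, 7, 8, 7]
j→4 (arr[4]=7≤7), i→2 (arr[2]=8≥7); i<j, swap → [3, 3, 7, 8, 8, 7, 8, 7]
j→2, i→3; i≥j, return j=2. arr = [3, 3, 7, 8, 8, 7, 8, 7]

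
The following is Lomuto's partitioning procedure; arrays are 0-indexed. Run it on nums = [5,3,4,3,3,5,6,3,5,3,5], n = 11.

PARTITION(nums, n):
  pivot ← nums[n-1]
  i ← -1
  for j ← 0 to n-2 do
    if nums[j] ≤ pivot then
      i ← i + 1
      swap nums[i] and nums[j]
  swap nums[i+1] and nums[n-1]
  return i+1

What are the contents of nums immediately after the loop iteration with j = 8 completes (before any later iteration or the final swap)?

pivot=5, i=-1
j=0: 5≤5, i=0, swap(0,0) ⇒ [5,3,4,3,3,5,6,3,5,3,5]
j=1: 3≤5, i=1, swap(1,1) ⇒ [5,3,4,3,3,5,6,3,5,3,5]
j=2: 4≤5, i=2, swap(2,2) ⇒ [5,3,4,3,3,5,6,3,5,3,5]
j=3: 3≤5, i=3, swap(3,3) ⇒ [5,3,4,3,3,5,6,3,5,3,5]
j=4: 3≤5, i=4, swap(4,4) ⇒ [5,3,4,3,3,5,6,3,5,3,5]
j=5: 5≤5, i=5, swap(5,5) ⇒ [5,3,4,3,3,5,6,3,5,3,5]
j=6: 6>5, skip
j=7: 3≤5, i=6, swap(6,7) ⇒ [5,3,4,3,3,5,3,6,5,3,5]
j=8: 5≤5, i=7, swap(7,8) ⇒ [5,3,4,3,3,5,3,5,6,3,5]
(after j=8) nums = [5,3,4,3,3,5,3,5,6,3,5]

[5,3,4,3,3,5,3,5,6,3,5]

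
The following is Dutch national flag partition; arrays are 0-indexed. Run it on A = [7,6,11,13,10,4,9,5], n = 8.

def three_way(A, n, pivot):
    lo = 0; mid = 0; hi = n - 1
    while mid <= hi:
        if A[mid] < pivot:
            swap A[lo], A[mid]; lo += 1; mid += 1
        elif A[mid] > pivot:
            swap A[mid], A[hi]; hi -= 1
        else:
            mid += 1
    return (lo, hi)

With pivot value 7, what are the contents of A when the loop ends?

[6,5,4,7,10,9,13,11]

pivot = 7; lo=0, mid=0, hi=7
A[mid]=7=7: mid=1
A[mid]=6<7: swap A[0],A[1]; lo=1,mid=2 → [6,7,11,13,10,4,9,5]
A[mid]=11>7: swap A[2],A[7]; hi=6 → [6,7,5,13,10,4,9,11]
A[mid]=5<7: swap A[1],A[2]; lo=2,mid=3 → [6,5,7,13,10,4,9,11]
A[mid]=13>7: swap A[3],A[6]; hi=5 → [6,5,7,9,10,4,13,11]
A[mid]=9>7: swap A[3],A[5]; hi=4 → [6,5,7,4,10,9,13,11]
A[mid]=4<7: swap A[2],A[3]; lo=3,mid=4 → [6,5,4,7,10,9,13,11]
A[mid]=10>7: swap A[4],A[4]; hi=3 → [6,5,4,7,10,9,13,11]
end: lo=3, hi=3; A = [6,5,4,7,10,9,13,11]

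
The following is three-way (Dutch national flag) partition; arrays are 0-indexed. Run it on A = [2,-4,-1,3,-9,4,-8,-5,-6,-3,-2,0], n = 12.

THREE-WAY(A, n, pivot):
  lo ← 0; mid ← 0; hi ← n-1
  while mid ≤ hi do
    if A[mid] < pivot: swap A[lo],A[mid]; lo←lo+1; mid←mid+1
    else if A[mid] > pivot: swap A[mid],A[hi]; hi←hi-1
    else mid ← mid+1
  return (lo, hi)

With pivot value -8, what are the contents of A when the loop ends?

lo=0 mid=0 hi=11
2>-8: swap(0,11), hi=10 ⇒ [0,-4,-1,3,-9,4,-8,-5,-6,-3,-2,2]
0>-8: swap(0,10), hi=9 ⇒ [-2,-4,-1,3,-9,4,-8,-5,-6,-3,0,2]
-2>-8: swap(0,9), hi=8 ⇒ [-3,-4,-1,3,-9,4,-8,-5,-6,-2,0,2]
-3>-8: swap(0,8), hi=7 ⇒ [-6,-4,-1,3,-9,4,-8,-5,-3,-2,0,2]
-6>-8: swap(0,7), hi=6 ⇒ [-5,-4,-1,3,-9,4,-8,-6,-3,-2,0,2]
-5>-8: swap(0,6), hi=5 ⇒ [-8,-4,-1,3,-9,4,-5,-6,-3,-2,0,2]
-8=-8: mid=1
-4>-8: swap(1,5), hi=4 ⇒ [-8,4,-1,3,-9,-4,-5,-6,-3,-2,0,2]
4>-8: swap(1,4), hi=3 ⇒ [-8,-9,-1,3,4,-4,-5,-6,-3,-2,0,2]
-9<-8: swap(0,1), lo=1 mid=2 ⇒ [-9,-8,-1,3,4,-4,-5,-6,-3,-2,0,2]
-1>-8: swap(2,3), hi=2 ⇒ [-9,-8,3,-1,4,-4,-5,-6,-3,-2,0,2]
3>-8: swap(2,2), hi=1 ⇒ [-9,-8,3,-1,4,-4,-5,-6,-3,-2,0,2]
done. lo=1 hi=1; A=[-9,-8,3,-1,4,-4,-5,-6,-3,-2,0,2]

[-9,-8,3,-1,4,-4,-5,-6,-3,-2,0,2]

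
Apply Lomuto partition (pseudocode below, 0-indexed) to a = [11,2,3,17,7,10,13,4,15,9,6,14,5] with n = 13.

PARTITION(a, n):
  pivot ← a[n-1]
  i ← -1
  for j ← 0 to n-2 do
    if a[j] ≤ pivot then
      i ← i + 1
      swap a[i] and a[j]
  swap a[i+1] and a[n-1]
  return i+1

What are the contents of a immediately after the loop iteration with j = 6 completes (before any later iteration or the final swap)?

[2,3,11,17,7,10,13,4,15,9,6,14,5]

pivot = a[12] = 5; i = -1
j=0: a[0]=11 > 5 → no swap
j=1: a[1]=2 ≤ 5 → i=0, swap a[0],a[1] → [2,11,3,17,7,10,13,4,15,9,6,14,5]
j=2: a[2]=3 ≤ 5 → i=1, swap a[1],a[2] → [2,3,11,17,7,10,13,4,15,9,6,14,5]
j=3: a[3]=17 > 5 → no swap
j=4: a[4]=7 > 5 → no swap
j=5: a[5]=10 > 5 → no swap
j=6: a[6]=13 > 5 → no swap
(after j=6) a = [2,3,11,17,7,10,13,4,15,9,6,14,5]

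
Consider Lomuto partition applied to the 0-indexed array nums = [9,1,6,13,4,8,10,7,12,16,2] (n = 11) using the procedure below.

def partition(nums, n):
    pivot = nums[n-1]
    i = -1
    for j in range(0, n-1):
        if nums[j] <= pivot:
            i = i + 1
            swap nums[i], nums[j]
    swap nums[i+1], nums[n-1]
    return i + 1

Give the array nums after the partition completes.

[1,2,6,13,4,8,10,7,12,16,9]

pivot=2, i=-1
j=0: 9>2, skip
j=1: 1≤2, i=0, swap(0,1) ⇒ [1,9,6,13,4,8,10,7,12,16,2]
j=2: 6>2, skip
j=3: 13>2, skip
j=4: 4>2, skip
j=5: 8>2, skip
j=6: 10>2, skip
j=7: 7>2, skip
j=8: 12>2, skip
j=9: 16>2, skip
swap(1,10) ⇒ [1,2,6,13,4,8,10,7,12,16,9]; return 1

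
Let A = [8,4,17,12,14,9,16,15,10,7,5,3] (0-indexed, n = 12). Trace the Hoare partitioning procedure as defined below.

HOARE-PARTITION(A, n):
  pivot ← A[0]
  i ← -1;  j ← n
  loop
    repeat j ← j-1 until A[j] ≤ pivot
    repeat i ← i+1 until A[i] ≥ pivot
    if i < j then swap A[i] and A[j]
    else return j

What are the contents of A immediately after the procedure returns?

[3,4,5,7,14,9,16,15,10,12,17,8]

pivot=8
j stops at 11 (3), i stops at 0 (8); swap ⇒ [3,4,17,12,14,9,16,15,10,7,5,8]
j stops at 10 (5), i stops at 2 (17); swap ⇒ [3,4,5,12,14,9,16,15,10,7,17,8]
j stops at 9 (7), i stops at 3 (12); swap ⇒ [3,4,5,7,14,9,16,15,10,12,17,8]
j stops at 3, i stops at 4; i≥j ⇒ return 3. A=[3,4,5,7,14,9,16,15,10,12,17,8]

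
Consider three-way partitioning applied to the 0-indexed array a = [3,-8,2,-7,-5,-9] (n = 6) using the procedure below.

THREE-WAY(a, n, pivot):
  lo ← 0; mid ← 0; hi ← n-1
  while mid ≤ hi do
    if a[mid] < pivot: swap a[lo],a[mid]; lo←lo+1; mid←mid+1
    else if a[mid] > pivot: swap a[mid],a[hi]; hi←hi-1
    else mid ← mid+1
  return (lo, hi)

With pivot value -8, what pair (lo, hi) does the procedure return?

pivot = -8; lo=0, mid=0, hi=5
a[mid]=3>-8: swap a[0],a[5]; hi=4 → [-9,-8,2,-7,-5,3]
a[mid]=-9<-8: swap a[0],a[0]; lo=1,mid=1 → [-9,-8,2,-7,-5,3]
a[mid]=-8=-8: mid=2
a[mid]=2>-8: swap a[2],a[4]; hi=3 → [-9,-8,-5,-7,2,3]
a[mid]=-5>-8: swap a[2],a[3]; hi=2 → [-9,-8,-7,-5,2,3]
a[mid]=-7>-8: swap a[2],a[2]; hi=1 → [-9,-8,-7,-5,2,3]
end: lo=1, hi=1; a = [-9,-8,-7,-5,2,3]

(1, 1)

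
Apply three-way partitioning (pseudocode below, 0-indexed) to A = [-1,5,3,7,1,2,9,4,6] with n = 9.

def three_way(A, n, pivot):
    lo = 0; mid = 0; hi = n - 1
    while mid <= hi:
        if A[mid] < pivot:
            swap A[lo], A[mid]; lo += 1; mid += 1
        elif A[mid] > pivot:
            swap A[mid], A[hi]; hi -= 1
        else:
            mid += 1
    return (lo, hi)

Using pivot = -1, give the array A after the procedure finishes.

pivot = -1; lo=0, mid=0, hi=8
A[mid]=-1=-1: mid=1
A[mid]=5>-1: swap A[1],A[8]; hi=7 → [-1,6,3,7,1,2,9,4,5]
A[mid]=6>-1: swap A[1],A[7]; hi=6 → [-1,4,3,7,1,2,9,6,5]
A[mid]=4>-1: swap A[1],A[6]; hi=5 → [-1,9,3,7,1,2,4,6,5]
A[mid]=9>-1: swap A[1],A[5]; hi=4 → [-1,2,3,7,1,9,4,6,5]
A[mid]=2>-1: swap A[1],A[4]; hi=3 → [-1,1,3,7,2,9,4,6,5]
A[mid]=1>-1: swap A[1],A[3]; hi=2 → [-1,7,3,1,2,9,4,6,5]
A[mid]=7>-1: swap A[1],A[2]; hi=1 → [-1,3,7,1,2,9,4,6,5]
A[mid]=3>-1: swap A[1],A[1]; hi=0 → [-1,3,7,1,2,9,4,6,5]
end: lo=0, hi=0; A = [-1,3,7,1,2,9,4,6,5]

[-1,3,7,1,2,9,4,6,5]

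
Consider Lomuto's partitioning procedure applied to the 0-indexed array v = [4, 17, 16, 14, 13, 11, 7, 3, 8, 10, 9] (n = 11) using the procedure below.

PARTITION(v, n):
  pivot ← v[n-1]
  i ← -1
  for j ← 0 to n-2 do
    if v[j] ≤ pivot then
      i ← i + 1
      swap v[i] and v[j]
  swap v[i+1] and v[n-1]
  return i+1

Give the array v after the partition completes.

[4, 7, 3, 8, 9, 11, 17, 16, 14, 10, 13]

pivot=9, i=-1
j=0: 4≤9, i=0, swap(0,0) ⇒ [4, 17, 16, 14, 13, 11, 7, 3, 8, 10, 9]
j=1: 17>9, skip
j=2: 16>9, skip
j=3: 14>9, skip
j=4: 13>9, skip
j=5: 11>9, skip
j=6: 7≤9, i=1, swap(1,6) ⇒ [4, 7, 16, 14, 13, 11, 17, 3, 8, 10, 9]
j=7: 3≤9, i=2, swap(2,7) ⇒ [4, 7, 3, 14, 13, 11, 17, 16, 8, 10, 9]
j=8: 8≤9, i=3, swap(3,8) ⇒ [4, 7, 3, 8, 13, 11, 17, 16, 14, 10, 9]
j=9: 10>9, skip
swap(4,10) ⇒ [4, 7, 3, 8, 9, 11, 17, 16, 14, 10, 13]; return 4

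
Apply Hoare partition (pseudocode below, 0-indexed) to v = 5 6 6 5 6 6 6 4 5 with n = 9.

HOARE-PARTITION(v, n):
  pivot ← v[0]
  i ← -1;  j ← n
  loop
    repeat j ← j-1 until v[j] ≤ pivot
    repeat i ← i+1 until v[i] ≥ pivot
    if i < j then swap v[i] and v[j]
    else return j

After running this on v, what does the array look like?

5 4 5 6 6 6 6 6 5

pivot=5
j stops at 8 (5), i stops at 0 (5); swap ⇒ 5 6 6 5 6 6 6 4 5
j stops at 7 (4), i stops at 1 (6); swap ⇒ 5 4 6 5 6 6 6 6 5
j stops at 3 (5), i stops at 2 (6); swap ⇒ 5 4 5 6 6 6 6 6 5
j stops at 2, i stops at 3; i≥j ⇒ return 2. v=5 4 5 6 6 6 6 6 5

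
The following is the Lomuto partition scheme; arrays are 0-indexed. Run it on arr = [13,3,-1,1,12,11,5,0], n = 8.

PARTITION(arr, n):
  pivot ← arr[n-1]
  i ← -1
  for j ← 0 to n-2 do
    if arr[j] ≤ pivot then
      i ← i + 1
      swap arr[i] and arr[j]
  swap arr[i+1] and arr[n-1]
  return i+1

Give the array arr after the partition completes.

[-1,0,13,1,12,11,5,3]

pivot = arr[7] = 0; i = -1
j=0: arr[0]=13 > 0 → no swap
j=1: arr[1]=3 > 0 → no swap
j=2: arr[2]=-1 ≤ 0 → i=0, swap arr[0],arr[2] → [-1,3,13,1,12,11,5,0]
j=3: arr[3]=1 > 0 → no swap
j=4: arr[4]=12 > 0 → no swap
j=5: arr[5]=11 > 0 → no swap
j=6: arr[6]=5 > 0 → no swap
final swap arr[1],arr[7] → [-1,0,13,1,12,11,5,3]; return 1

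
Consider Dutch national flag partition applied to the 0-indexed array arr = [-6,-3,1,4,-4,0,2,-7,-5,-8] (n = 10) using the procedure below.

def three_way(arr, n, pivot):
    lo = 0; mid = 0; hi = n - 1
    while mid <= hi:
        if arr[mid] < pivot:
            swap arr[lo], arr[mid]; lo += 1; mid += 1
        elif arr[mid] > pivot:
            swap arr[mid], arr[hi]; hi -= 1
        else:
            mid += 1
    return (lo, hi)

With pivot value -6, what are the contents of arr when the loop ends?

lo=0 mid=0 hi=9
-6=-6: mid=1
-3>-6: swap(1,9), hi=8 ⇒ [-6,-8,1,4,-4,0,2,-7,-5,-3]
-8<-6: swap(0,1), lo=1 mid=2 ⇒ [-8,-6,1,4,-4,0,2,-7,-5,-3]
1>-6: swap(2,8), hi=7 ⇒ [-8,-6,-5,4,-4,0,2,-7,1,-3]
-5>-6: swap(2,7), hi=6 ⇒ [-8,-6,-7,4,-4,0,2,-5,1,-3]
-7<-6: swap(1,2), lo=2 mid=3 ⇒ [-8,-7,-6,4,-4,0,2,-5,1,-3]
4>-6: swap(3,6), hi=5 ⇒ [-8,-7,-6,2,-4,0,4,-5,1,-3]
2>-6: swap(3,5), hi=4 ⇒ [-8,-7,-6,0,-4,2,4,-5,1,-3]
0>-6: swap(3,4), hi=3 ⇒ [-8,-7,-6,-4,0,2,4,-5,1,-3]
-4>-6: swap(3,3), hi=2 ⇒ [-8,-7,-6,-4,0,2,4,-5,1,-3]
done. lo=2 hi=2; arr=[-8,-7,-6,-4,0,2,4,-5,1,-3]

[-8,-7,-6,-4,0,2,4,-5,1,-3]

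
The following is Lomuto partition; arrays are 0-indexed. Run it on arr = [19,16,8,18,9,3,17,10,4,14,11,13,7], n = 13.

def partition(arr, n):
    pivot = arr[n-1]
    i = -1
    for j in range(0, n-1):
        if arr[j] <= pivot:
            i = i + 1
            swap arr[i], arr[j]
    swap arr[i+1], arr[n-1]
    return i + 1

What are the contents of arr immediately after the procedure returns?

pivot = arr[12] = 7; i = -1
j=0: arr[0]=19 > 7 → no swap
j=1: arr[1]=16 > 7 → no swap
j=2: arr[2]=8 > 7 → no swap
j=3: arr[3]=18 > 7 → no swap
j=4: arr[4]=9 > 7 → no swap
j=5: arr[5]=3 ≤ 7 → i=0, swap arr[0],arr[5] → [3,16,8,18,9,19,17,10,4,14,11,13,7]
j=6: arr[6]=17 > 7 → no swap
j=7: arr[7]=10 > 7 → no swap
j=8: arr[8]=4 ≤ 7 → i=1, swap arr[1],arr[8] → [3,4,8,18,9,19,17,10,16,14,11,13,7]
j=9: arr[9]=14 > 7 → no swap
j=10: arr[10]=11 > 7 → no swap
j=11: arr[11]=13 > 7 → no swap
final swap arr[2],arr[12] → [3,4,7,18,9,19,17,10,16,14,11,13,8]; return 2

[3,4,7,18,9,19,17,10,16,14,11,13,8]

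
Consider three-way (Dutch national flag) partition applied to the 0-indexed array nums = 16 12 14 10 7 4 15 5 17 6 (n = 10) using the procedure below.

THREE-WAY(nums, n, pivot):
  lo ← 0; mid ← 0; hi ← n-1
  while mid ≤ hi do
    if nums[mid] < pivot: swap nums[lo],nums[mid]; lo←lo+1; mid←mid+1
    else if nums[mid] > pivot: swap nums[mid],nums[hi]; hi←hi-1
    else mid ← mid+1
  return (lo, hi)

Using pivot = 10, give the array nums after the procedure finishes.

lo=0 mid=0 hi=9
16>10: swap(0,9), hi=8 ⇒ 6 12 14 10 7 4 15 5 17 16
6<10: swap(0,0), lo=1 mid=1 ⇒ 6 12 14 10 7 4 15 5 17 16
12>10: swap(1,8), hi=7 ⇒ 6 17 14 10 7 4 15 5 12 16
17>10: swap(1,7), hi=6 ⇒ 6 5 14 10 7 4 15 17 12 16
5<10: swap(1,1), lo=2 mid=2 ⇒ 6 5 14 10 7 4 15 17 12 16
14>10: swap(2,6), hi=5 ⇒ 6 5 15 10 7 4 14 17 12 16
15>10: swap(2,5), hi=4 ⇒ 6 5 4 10 7 15 14 17 12 16
4<10: swap(2,2), lo=3 mid=3 ⇒ 6 5 4 10 7 15 14 17 12 16
10=10: mid=4
7<10: swap(3,4), lo=4 mid=5 ⇒ 6 5 4 7 10 15 14 17 12 16
done. lo=4 hi=4; nums=6 5 4 7 10 15 14 17 12 16

6 5 4 7 10 15 14 17 12 16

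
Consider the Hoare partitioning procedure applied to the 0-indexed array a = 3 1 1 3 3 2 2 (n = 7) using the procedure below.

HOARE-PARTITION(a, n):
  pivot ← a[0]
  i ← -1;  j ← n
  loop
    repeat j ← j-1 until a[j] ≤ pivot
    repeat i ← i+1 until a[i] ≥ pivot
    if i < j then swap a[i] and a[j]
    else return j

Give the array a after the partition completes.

pivot = a[0] = 3; i = -1, j = 7
j→6 (a[6]=2≤3), i→0 (a[0]=3≥3); i<j, swap → 2 1 1 3 3 2 3
j→5 (a[5]=2≤3), i→3 (a[3]=3≥3); i<j, swap → 2 1 1 2 3 3 3
j→4, i→4; i≥j, return j=4. a = 2 1 1 2 3 3 3

2 1 1 2 3 3 3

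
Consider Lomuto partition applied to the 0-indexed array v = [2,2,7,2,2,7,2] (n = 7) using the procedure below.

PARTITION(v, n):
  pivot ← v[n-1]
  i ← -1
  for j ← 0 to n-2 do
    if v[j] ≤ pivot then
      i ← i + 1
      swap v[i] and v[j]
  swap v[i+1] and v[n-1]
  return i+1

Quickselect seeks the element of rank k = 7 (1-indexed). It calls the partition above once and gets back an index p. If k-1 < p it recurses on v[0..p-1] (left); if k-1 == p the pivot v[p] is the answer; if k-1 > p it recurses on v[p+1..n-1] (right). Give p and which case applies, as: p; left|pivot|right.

pivot=2, i=-1
j=0: 2≤2, i=0, swap(0,0) ⇒ [2,2,7,2,2,7,2]
j=1: 2≤2, i=1, swap(1,1) ⇒ [2,2,7,2,2,7,2]
j=2: 7>2, skip
j=3: 2≤2, i=2, swap(2,3) ⇒ [2,2,2,7,2,7,2]
j=4: 2≤2, i=3, swap(3,4) ⇒ [2,2,2,2,7,7,2]
j=5: 7>2, skip
swap(4,6) ⇒ [2,2,2,2,2,7,7]; return 4
p = 4; k-1 = 6 > 4 ⇒ right

4; right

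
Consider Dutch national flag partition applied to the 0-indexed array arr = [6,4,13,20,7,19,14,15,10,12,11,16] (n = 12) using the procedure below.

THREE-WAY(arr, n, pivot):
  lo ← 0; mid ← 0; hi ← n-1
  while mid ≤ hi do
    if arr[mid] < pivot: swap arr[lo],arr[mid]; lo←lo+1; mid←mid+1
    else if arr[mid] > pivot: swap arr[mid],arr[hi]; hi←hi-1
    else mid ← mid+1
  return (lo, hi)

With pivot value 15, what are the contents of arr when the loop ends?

[6,4,13,11,7,12,14,10,15,19,16,20]

lo=0 mid=0 hi=11
6<15: swap(0,0), lo=1 mid=1 ⇒ [6,4,13,20,7,19,14,15,10,12,11,16]
4<15: swap(1,1), lo=2 mid=2 ⇒ [6,4,13,20,7,19,14,15,10,12,11,16]
13<15: swap(2,2), lo=3 mid=3 ⇒ [6,4,13,20,7,19,14,15,10,12,11,16]
20>15: swap(3,11), hi=10 ⇒ [6,4,13,16,7,19,14,15,10,12,11,20]
16>15: swap(3,10), hi=9 ⇒ [6,4,13,11,7,19,14,15,10,12,16,20]
11<15: swap(3,3), lo=4 mid=4 ⇒ [6,4,13,11,7,19,14,15,10,12,16,20]
7<15: swap(4,4), lo=5 mid=5 ⇒ [6,4,13,11,7,19,14,15,10,12,16,20]
19>15: swap(5,9), hi=8 ⇒ [6,4,13,11,7,12,14,15,10,19,16,20]
12<15: swap(5,5), lo=6 mid=6 ⇒ [6,4,13,11,7,12,14,15,10,19,16,20]
14<15: swap(6,6), lo=7 mid=7 ⇒ [6,4,13,11,7,12,14,15,10,19,16,20]
15=15: mid=8
10<15: swap(7,8), lo=8 mid=9 ⇒ [6,4,13,11,7,12,14,10,15,19,16,20]
done. lo=8 hi=8; arr=[6,4,13,11,7,12,14,10,15,19,16,20]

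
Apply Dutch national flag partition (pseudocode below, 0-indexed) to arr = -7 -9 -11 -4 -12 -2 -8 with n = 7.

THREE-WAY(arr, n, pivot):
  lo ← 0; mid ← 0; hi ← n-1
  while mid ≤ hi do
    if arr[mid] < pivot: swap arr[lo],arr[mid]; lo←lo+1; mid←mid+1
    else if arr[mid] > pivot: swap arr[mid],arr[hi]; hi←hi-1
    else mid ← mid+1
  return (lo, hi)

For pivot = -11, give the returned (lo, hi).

pivot = -11; lo=0, mid=0, hi=6
arr[mid]=-7>-11: swap arr[0],arr[6]; hi=5 → -8 -9 -11 -4 -12 -2 -7
arr[mid]=-8>-11: swap arr[0],arr[5]; hi=4 → -2 -9 -11 -4 -12 -8 -7
arr[mid]=-2>-11: swap arr[0],arr[4]; hi=3 → -12 -9 -11 -4 -2 -8 -7
arr[mid]=-12<-11: swap arr[0],arr[0]; lo=1,mid=1 → -12 -9 -11 -4 -2 -8 -7
arr[mid]=-9>-11: swap arr[1],arr[3]; hi=2 → -12 -4 -11 -9 -2 -8 -7
arr[mid]=-4>-11: swap arr[1],arr[2]; hi=1 → -12 -11 -4 -9 -2 -8 -7
arr[mid]=-11=-11: mid=2
end: lo=1, hi=1; arr = -12 -11 -4 -9 -2 -8 -7

(1, 1)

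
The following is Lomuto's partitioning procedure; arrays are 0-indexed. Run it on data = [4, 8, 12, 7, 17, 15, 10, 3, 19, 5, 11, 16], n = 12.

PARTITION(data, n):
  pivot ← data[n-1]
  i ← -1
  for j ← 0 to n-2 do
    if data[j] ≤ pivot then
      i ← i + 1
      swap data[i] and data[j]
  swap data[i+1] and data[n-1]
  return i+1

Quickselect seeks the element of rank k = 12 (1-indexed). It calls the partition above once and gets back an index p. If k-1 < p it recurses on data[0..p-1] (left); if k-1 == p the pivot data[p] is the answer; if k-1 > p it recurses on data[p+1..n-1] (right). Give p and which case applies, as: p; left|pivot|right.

9; right

pivot = data[11] = 16; i = -1
j=0: data[0]=4 ≤ 16 → i=0, swap data[0],data[0] (no change) → [4, 8, 12, 7, 17, 15, 10, 3, 19, 5, 11, 16]
j=1: data[1]=8 ≤ 16 → i=1, swap data[1],data[1] (no change) → [4, 8, 12, 7, 17, 15, 10, 3, 19, 5, 11, 16]
j=2: data[2]=12 ≤ 16 → i=2, swap data[2],data[2] (no change) → [4, 8, 12, 7, 17, 15, 10, 3, 19, 5, 11, 16]
j=3: data[3]=7 ≤ 16 → i=3, swap data[3],data[3] (no change) → [4, 8, 12, 7, 17, 15, 10, 3, 19, 5, 11, 16]
j=4: data[4]=17 > 16 → no swap
j=5: data[5]=15 ≤ 16 → i=4, swap data[4],data[5] → [4, 8, 12, 7, 15, 17, 10, 3, 19, 5, 11, 16]
j=6: data[6]=10 ≤ 16 → i=5, swap data[5],data[6] → [4, 8, 12, 7, 15, 10, 17, 3, 19, 5, 11, 16]
j=7: data[7]=3 ≤ 16 → i=6, swap data[6],data[7] → [4, 8, 12, 7, 15, 10, 3, 17, 19, 5, 11, 16]
j=8: data[8]=19 > 16 → no swap
j=9: data[9]=5 ≤ 16 → i=7, swap data[7],data[9] → [4, 8, 12, 7, 15, 10, 3, 5, 19, 17, 11, 16]
j=10: data[10]=11 ≤ 16 → i=8, swap data[8],data[10] → [4, 8, 12, 7, 15, 10, 3, 5, 11, 17, 19, 16]
final swap data[9],data[11] → [4, 8, 12, 7, 15, 10, 3, 5, 11, 16, 19, 17]; return 9
p = 9; k-1 = 11 > 9 ⇒ right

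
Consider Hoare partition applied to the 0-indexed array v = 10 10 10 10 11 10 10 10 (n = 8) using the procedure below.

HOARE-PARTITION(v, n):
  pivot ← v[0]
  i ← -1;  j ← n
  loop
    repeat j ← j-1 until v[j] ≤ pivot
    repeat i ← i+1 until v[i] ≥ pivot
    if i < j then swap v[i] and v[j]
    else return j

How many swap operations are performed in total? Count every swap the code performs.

pivot = v[0] = 10; i = -1, j = 8
j→7 (v[7]=10≤10), i→0 (v[0]=10≥10); i<j, swap → 10 10 10 10 11 10 10 10
j→6 (v[6]=10≤10), i→1 (v[1]=10≥10); i<j, swap → 10 10 10 10 11 10 10 10
j→5 (v[5]=10≤10), i→2 (v[2]=10≥10); i<j, swap → 10 10 10 10 11 10 10 10
j→3, i→3; i≥j, return j=3. v = 10 10 10 10 11 10 10 10

3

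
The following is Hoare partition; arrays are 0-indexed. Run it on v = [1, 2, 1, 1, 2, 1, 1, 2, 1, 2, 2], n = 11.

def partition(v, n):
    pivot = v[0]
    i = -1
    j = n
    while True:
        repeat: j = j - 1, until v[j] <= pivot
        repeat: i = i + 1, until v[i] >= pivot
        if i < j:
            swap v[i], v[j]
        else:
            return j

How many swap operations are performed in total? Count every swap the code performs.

pivot=1
j stops at 8 (1), i stops at 0 (1); swap ⇒ [1, 2, 1, 1, 2, 1, 1, 2, 1, 2, 2]
j stops at 6 (1), i stops at 1 (2); swap ⇒ [1, 1, 1, 1, 2, 1, 2, 2, 1, 2, 2]
j stops at 5 (1), i stops at 2 (1); swap ⇒ [1, 1, 1, 1, 2, 1, 2, 2, 1, 2, 2]
j stops at 3, i stops at 3; i≥j ⇒ return 3. v=[1, 1, 1, 1, 2, 1, 2, 2, 1, 2, 2]

3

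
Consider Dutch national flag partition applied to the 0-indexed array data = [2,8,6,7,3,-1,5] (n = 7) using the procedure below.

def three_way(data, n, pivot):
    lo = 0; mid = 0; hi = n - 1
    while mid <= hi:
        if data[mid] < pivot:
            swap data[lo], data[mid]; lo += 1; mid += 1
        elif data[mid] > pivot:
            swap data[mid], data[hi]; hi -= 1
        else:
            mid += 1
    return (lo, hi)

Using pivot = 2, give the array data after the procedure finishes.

[-1,2,7,3,6,5,8]

lo=0 mid=0 hi=6
2=2: mid=1
8>2: swap(1,6), hi=5 ⇒ [2,5,6,7,3,-1,8]
5>2: swap(1,5), hi=4 ⇒ [2,-1,6,7,3,5,8]
-1<2: swap(0,1), lo=1 mid=2 ⇒ [-1,2,6,7,3,5,8]
6>2: swap(2,4), hi=3 ⇒ [-1,2,3,7,6,5,8]
3>2: swap(2,3), hi=2 ⇒ [-1,2,7,3,6,5,8]
7>2: swap(2,2), hi=1 ⇒ [-1,2,7,3,6,5,8]
done. lo=1 hi=1; data=[-1,2,7,3,6,5,8]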